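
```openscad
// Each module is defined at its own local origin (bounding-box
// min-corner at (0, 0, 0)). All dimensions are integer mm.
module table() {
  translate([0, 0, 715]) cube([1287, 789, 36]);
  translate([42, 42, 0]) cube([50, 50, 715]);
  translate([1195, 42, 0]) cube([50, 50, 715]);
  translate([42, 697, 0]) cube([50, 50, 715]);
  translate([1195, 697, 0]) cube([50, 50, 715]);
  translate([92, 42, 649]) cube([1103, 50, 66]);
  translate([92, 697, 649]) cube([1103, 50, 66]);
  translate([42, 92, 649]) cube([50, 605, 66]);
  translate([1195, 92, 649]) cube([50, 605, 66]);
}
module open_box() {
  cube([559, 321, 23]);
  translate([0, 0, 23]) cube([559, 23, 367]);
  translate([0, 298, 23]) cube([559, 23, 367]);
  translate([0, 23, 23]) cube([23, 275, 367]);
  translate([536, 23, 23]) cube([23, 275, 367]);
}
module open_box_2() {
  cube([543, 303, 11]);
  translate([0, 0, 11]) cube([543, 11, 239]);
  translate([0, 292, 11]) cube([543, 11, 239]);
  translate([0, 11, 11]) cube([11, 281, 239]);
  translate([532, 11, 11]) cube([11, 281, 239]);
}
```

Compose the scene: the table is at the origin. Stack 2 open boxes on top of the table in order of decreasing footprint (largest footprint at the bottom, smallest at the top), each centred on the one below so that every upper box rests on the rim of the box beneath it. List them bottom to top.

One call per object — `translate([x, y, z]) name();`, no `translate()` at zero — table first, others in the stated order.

table();
translate([364, 234, 751]) open_box();
translate([372, 243, 1141]) open_box_2();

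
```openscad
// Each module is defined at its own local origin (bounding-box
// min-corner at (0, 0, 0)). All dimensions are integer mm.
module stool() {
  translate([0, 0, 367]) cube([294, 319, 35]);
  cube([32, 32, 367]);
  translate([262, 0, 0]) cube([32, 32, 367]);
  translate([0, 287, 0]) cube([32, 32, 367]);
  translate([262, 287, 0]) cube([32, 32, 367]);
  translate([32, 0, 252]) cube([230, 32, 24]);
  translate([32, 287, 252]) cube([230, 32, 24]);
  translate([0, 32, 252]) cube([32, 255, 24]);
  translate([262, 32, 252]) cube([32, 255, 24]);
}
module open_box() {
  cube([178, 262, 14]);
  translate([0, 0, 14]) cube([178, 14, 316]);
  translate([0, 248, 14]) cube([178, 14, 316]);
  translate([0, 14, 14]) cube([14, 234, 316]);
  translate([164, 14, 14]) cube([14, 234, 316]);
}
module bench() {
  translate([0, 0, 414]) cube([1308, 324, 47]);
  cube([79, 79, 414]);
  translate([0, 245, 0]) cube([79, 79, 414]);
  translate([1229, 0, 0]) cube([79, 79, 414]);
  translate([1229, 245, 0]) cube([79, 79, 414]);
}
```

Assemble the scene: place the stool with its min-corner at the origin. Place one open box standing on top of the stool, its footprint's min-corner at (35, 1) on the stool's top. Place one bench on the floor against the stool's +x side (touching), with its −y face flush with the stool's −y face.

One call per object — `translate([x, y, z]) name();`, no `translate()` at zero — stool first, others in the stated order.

stool();
translate([35, 1, 402]) open_box();
translate([294, 0, 0]) bench();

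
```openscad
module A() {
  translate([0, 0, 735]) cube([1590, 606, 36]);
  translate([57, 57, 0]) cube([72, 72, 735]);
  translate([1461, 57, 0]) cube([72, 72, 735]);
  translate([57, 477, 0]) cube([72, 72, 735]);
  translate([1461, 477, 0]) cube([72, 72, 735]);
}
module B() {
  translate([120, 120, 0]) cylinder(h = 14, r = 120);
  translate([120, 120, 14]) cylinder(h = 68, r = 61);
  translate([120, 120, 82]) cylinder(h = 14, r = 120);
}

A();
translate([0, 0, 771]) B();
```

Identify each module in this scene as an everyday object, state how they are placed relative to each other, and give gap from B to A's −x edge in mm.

A is a table. B is a spool. The spool is on top of the table. The gap from the spool to the table's −x edge is 0 mm.

The spool's min-x is at 0; the table's min-x is 0; gap = 0 mm.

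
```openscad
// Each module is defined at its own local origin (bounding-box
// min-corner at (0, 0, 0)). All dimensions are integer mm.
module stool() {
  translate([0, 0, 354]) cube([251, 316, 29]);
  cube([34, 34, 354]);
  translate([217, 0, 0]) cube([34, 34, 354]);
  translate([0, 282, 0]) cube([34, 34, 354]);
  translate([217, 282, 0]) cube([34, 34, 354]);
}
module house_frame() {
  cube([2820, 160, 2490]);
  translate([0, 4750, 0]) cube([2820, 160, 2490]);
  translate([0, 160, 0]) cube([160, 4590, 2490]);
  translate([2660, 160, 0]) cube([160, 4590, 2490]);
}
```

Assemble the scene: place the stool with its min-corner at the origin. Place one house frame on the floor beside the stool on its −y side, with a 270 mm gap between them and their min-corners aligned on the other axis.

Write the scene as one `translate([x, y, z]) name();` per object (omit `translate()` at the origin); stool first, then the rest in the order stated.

stool();
translate([0, -5180, 0]) house_frame();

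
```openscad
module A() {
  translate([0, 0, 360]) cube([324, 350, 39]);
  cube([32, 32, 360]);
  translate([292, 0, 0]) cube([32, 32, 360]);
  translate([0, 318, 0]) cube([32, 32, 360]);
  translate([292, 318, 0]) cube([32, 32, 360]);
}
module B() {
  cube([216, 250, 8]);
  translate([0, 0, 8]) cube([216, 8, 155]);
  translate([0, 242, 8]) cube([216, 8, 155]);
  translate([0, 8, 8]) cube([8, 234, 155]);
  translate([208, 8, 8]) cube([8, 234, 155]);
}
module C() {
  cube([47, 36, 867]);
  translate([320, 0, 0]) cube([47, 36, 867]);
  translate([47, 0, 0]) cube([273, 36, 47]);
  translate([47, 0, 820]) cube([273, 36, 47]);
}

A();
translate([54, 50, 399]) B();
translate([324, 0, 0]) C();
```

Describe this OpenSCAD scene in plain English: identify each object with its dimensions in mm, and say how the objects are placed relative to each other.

A is a simple wooden stool: a rectangular seat 324 mm (x) by 350 mm (y), 39 mm thick, top face at z = 399 mm, on four square legs, each 32×32 mm in cross-section. The legs rest on z = 0, each flush with a corner of the seat.

B is an open-topped rectangular box: outside dimensions 216×250×163 mm, with a uniform wall and base thickness of 8 mm. The base is a full 216×250 slab on the floor; four walls sit on top of the base. The front and back walls (the −y and +y sides) span the full width; the two side walls fit between them.

C is a rectangular picture frame lying in the x–z plane (depth along y). The opening is 273 mm wide (x) by 773 mm tall (z), surrounded by a border 47 mm wide on all four sides. The frame is 36 mm deep and is made of two full-height vertical stiles with two horizontal rails fitted between them.

The open box is on top of the stool, centred. The picture frame is against the stool's +x side, with their −y faces flush.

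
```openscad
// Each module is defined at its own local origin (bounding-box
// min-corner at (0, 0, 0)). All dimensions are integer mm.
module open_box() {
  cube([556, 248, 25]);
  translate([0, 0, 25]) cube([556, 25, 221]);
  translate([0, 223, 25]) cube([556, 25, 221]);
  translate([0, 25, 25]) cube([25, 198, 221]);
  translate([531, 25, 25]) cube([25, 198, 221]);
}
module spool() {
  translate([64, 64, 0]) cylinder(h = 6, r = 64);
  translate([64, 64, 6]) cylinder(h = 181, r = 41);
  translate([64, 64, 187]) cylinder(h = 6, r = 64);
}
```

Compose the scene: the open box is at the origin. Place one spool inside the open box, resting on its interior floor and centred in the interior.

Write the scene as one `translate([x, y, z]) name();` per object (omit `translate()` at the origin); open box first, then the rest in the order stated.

open_box();
translate([214, 60, 25]) spool();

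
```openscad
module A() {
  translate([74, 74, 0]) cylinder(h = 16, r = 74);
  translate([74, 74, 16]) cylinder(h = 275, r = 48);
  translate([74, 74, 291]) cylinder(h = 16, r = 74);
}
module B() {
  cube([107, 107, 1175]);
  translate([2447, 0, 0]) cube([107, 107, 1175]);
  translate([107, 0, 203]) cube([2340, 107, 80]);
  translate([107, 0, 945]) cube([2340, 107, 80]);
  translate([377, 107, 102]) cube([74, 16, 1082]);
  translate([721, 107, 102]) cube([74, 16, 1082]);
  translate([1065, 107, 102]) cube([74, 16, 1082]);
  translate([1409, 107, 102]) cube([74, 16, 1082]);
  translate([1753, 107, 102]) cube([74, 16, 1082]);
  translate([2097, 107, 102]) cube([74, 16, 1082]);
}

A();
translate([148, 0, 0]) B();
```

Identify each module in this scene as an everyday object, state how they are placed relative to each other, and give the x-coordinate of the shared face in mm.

A is a spool. B is a fence section. The fence section is against the spool's +x side, with their −y faces flush. The x-coordinate of the shared face is 148 mm.

The spool's +x face and the fence section's −x face are both at x = 148 mm.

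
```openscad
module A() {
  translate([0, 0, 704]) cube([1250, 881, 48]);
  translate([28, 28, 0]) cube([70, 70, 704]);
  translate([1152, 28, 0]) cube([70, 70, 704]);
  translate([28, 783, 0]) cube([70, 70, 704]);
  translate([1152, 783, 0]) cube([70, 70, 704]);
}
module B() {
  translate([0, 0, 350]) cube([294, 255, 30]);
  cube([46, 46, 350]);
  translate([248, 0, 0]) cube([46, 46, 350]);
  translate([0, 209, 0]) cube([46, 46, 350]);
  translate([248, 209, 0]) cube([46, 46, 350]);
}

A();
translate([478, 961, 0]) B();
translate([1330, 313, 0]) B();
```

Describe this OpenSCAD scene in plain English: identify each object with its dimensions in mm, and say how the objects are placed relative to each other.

A is a rectangular dining table. The top is 1250×881×48 mm with its upper surface at z = 752 mm. It stands on four 70×70 mm square legs, each inset 28 mm from the nearest pair of top edges, running from the floor to the underside of the top.

B is a four-legged stool. The seat is a 294×255×30 mm slab whose top surface is at z = 380 mm; four square legs, each 46×46 mm in cross-section, run from the floor (z = 0) to the underside of the seat, each flush with a corner of the seat.

Two stools sit around the table at the +y, +x sides.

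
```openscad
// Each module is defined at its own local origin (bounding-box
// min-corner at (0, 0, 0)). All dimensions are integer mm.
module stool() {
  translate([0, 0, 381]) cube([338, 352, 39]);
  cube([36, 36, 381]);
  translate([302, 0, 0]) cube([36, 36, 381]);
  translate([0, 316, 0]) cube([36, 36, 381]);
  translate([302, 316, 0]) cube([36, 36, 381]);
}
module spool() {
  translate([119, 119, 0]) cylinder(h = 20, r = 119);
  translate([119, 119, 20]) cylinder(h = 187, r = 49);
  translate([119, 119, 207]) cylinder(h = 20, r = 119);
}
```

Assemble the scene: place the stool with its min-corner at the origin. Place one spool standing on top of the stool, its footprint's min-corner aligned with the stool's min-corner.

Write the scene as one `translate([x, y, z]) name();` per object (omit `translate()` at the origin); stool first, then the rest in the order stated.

stool();
translate([0, 0, 420]) spool();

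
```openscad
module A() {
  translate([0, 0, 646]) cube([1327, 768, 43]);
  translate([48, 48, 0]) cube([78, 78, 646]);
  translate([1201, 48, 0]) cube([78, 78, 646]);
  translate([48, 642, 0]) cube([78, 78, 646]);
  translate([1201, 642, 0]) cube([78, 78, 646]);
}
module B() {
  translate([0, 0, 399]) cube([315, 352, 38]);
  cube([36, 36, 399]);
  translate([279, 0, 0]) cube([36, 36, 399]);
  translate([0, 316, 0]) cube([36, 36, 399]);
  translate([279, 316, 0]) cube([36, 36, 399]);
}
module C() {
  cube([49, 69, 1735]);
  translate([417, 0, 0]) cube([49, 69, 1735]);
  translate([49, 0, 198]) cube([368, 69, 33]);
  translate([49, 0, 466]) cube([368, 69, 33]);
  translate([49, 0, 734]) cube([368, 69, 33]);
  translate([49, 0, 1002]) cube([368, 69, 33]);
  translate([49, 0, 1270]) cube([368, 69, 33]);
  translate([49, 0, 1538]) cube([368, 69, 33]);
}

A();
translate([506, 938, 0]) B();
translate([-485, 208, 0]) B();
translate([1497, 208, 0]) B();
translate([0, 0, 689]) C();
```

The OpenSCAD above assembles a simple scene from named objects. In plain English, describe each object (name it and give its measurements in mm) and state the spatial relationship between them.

A is a rectangular dining table. The top is 1327×768×43 mm with its upper surface at z = 689 mm. It stands on four 78×78 mm square legs, each inset 48 mm from the nearest pair of top edges, running from the floor to the underside of the top.

B is a four-legged stool. The seat is 315×352 mm, 38 mm thick, top at z = 437 mm. It stands on four square legs, each 36×36 mm in cross-section, from z = 0 to the seat underside, each flush with a corner of the seat.

C is a wooden ladder with two side rails of 49×69 mm section and 1735 mm height, set 466 mm apart overall. Between them run 6 rectangular rungs (69 mm deep, 33 mm thick), front faces flush with the rails' −y face. The bottom of the first rung is 198 mm above the floor and each subsequent rung is 268 mm higher than the one below.

Three stools sit around the table at the +y, −x, +x sides. The ladder is on top of the table.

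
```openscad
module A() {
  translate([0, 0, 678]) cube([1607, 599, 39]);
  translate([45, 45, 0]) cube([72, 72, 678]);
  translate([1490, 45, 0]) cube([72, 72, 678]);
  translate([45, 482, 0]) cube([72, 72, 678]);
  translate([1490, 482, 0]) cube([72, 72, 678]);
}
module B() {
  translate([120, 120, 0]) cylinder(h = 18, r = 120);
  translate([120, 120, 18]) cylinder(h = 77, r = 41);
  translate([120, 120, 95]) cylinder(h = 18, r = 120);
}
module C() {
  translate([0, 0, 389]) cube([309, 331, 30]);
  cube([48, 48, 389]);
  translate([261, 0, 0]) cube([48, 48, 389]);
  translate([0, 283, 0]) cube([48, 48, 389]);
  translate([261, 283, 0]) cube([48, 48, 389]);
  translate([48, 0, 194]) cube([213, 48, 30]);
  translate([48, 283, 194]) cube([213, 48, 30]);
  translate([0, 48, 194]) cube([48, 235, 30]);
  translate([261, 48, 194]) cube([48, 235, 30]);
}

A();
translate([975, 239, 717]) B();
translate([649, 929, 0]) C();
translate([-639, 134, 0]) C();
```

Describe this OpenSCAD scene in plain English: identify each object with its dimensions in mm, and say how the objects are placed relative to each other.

A is a table with a 1607×599 mm rectangular top, 39 mm thick, top surface at z = 717 mm, supported by four 72×72 mm square legs, each inset 45 mm from the nearest pair of top edges, running from the floor.

B is a spool: two coaxial disc flanges of radius 120 mm and thickness 18 mm, joined by a core cylinder of radius 41 mm and height 77 mm. The lower flange rests on z = 0 and the three cylinders share a vertical axis.

C is a four-legged stool. The seat is a 309×331×30 mm slab whose top surface is at z = 419 mm; four square legs, each 48×48 mm in cross-section, run from the floor (z = 0) to the underside of the seat, each flush with a corner of the seat. Four stretchers, 48 mm wide and 30 mm tall, connect adjacent legs with their undersides at z = 194 mm, each running between the inner faces of the legs it joins and aligned with the legs' outer faces on the other axis.

The spool is on top of the table. Two stools sit around the table at the +y, −x sides.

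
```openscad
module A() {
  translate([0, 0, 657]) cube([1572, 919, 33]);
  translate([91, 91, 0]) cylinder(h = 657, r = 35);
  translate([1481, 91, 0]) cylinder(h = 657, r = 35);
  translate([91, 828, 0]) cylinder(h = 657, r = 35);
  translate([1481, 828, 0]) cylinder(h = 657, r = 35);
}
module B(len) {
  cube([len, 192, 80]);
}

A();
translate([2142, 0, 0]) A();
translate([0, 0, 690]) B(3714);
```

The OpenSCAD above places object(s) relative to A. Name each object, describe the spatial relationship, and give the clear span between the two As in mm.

A is a table. B is a beam. A beam spans the tops of two tables. The clear span between the two tables is 570 mm.

Second table starts at x = 2142; first ends at x = 1572; clear span = 2142 − 1572 = 570 mm.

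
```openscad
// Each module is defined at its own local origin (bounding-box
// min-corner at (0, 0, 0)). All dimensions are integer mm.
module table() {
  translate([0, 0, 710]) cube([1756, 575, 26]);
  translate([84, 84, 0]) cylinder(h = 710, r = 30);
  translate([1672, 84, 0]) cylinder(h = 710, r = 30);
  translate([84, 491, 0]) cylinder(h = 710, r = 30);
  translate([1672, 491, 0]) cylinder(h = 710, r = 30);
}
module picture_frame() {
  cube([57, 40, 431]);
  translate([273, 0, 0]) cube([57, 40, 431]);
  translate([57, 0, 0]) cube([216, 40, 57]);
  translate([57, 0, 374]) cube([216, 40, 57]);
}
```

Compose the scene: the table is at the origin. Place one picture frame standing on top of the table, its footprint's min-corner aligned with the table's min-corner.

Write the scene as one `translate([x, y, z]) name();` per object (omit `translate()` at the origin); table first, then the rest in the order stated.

table();
translate([0, 0, 736]) picture_frame();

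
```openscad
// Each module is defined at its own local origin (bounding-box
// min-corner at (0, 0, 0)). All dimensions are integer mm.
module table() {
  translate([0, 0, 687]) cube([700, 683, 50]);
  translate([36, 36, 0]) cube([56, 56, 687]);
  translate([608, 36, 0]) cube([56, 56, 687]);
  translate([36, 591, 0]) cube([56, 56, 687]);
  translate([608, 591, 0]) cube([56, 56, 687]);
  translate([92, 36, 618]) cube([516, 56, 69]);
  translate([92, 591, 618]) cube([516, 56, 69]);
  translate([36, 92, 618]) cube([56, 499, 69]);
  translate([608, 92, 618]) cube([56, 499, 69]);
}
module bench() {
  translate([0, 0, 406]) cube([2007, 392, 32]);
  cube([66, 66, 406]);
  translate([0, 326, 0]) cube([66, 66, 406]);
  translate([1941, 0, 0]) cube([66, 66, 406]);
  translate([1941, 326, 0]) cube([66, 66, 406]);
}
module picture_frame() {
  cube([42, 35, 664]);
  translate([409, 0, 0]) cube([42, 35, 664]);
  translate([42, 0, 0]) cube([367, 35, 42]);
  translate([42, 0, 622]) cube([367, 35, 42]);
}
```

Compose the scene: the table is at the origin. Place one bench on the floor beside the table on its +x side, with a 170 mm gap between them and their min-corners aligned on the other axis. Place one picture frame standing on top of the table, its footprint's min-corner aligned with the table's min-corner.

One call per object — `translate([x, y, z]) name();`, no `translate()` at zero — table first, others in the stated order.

table();
translate([870, 0, 0]) bench();
translate([0, 0, 737]) picture_frame();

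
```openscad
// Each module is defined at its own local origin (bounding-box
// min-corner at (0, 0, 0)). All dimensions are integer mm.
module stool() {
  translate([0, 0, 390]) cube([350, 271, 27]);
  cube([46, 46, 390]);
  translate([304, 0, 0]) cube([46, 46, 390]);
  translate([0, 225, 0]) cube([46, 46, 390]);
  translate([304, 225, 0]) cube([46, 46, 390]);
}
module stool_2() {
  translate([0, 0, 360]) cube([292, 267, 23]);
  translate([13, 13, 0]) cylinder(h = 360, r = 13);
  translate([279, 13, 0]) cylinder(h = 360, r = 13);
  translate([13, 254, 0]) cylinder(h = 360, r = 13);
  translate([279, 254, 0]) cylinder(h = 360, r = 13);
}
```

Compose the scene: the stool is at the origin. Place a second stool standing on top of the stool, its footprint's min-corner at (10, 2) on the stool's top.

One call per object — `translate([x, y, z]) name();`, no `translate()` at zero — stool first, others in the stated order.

stool();
translate([10, 2, 417]) stool_2();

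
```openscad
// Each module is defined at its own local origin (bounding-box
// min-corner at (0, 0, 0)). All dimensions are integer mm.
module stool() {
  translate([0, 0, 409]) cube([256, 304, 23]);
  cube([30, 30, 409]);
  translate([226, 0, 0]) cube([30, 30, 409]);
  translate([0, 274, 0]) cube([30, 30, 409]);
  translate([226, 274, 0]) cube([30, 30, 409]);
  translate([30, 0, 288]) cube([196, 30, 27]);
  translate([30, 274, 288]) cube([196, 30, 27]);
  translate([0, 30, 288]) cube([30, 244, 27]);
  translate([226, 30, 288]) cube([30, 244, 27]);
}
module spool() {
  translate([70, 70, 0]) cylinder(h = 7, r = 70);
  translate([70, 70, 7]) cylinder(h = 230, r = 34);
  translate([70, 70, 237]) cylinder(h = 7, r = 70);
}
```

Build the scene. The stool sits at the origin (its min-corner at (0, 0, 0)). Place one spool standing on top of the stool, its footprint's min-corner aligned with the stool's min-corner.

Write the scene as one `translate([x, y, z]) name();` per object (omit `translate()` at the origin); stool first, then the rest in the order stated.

stool();
translate([0, 0, 432]) spool();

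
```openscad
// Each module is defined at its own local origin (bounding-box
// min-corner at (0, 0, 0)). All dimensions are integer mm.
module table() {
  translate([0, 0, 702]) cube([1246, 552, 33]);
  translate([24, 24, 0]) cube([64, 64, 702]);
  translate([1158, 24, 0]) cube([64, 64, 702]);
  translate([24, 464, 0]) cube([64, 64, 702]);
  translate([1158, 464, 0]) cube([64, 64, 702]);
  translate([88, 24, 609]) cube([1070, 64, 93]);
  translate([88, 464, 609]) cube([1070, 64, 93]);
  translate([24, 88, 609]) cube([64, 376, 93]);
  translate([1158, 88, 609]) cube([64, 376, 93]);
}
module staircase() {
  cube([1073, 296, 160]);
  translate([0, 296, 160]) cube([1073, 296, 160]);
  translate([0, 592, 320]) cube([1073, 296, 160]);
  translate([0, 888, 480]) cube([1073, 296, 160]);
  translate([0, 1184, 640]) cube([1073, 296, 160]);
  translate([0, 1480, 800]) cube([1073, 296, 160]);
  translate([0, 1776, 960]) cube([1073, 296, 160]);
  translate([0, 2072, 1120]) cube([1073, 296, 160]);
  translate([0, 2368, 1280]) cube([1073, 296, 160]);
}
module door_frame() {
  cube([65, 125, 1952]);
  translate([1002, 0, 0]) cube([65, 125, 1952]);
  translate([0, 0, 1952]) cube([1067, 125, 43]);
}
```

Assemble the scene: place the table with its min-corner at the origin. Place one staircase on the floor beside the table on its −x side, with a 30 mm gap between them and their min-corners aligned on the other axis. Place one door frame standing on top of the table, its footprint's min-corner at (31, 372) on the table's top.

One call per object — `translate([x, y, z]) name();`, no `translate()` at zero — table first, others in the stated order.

table();
translate([-1103, 0, 0]) staircase();
translate([31, 372, 735]) door_frame();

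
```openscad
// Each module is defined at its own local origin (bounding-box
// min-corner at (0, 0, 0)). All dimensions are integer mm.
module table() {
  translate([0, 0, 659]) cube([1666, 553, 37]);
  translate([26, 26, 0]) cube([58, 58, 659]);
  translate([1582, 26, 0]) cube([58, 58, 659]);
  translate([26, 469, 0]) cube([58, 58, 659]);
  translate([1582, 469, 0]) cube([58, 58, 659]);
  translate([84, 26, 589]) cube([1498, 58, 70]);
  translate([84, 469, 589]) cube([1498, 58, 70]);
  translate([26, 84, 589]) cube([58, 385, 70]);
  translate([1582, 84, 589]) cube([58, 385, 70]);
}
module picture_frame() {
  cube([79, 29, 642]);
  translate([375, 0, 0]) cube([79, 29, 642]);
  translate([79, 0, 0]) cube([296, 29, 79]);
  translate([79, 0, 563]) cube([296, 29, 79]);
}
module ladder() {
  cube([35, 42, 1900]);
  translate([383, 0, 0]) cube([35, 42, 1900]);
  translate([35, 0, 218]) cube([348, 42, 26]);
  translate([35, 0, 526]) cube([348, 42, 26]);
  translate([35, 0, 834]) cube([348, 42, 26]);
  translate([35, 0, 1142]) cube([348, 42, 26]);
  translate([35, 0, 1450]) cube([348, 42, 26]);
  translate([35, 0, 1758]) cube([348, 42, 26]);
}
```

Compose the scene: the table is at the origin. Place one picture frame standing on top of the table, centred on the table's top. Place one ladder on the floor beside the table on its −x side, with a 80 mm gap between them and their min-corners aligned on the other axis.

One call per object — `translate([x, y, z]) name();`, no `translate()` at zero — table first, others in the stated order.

table();
translate([606, 262, 696]) picture_frame();
translate([-498, 0, 0]) ladder();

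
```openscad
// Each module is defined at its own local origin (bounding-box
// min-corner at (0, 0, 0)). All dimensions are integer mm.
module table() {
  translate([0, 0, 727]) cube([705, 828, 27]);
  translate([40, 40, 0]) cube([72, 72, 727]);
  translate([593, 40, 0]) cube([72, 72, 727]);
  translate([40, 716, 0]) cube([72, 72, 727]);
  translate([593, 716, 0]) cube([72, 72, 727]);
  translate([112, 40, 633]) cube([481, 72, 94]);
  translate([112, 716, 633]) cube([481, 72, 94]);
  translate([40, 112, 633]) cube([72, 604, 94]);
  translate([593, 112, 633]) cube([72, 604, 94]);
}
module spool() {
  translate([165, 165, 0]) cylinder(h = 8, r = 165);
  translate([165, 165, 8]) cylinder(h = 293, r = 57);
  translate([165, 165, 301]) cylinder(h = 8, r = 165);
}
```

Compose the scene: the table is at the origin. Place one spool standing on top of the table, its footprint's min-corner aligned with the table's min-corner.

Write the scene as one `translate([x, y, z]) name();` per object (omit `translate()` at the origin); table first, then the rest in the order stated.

table();
translate([0, 0, 754]) spool();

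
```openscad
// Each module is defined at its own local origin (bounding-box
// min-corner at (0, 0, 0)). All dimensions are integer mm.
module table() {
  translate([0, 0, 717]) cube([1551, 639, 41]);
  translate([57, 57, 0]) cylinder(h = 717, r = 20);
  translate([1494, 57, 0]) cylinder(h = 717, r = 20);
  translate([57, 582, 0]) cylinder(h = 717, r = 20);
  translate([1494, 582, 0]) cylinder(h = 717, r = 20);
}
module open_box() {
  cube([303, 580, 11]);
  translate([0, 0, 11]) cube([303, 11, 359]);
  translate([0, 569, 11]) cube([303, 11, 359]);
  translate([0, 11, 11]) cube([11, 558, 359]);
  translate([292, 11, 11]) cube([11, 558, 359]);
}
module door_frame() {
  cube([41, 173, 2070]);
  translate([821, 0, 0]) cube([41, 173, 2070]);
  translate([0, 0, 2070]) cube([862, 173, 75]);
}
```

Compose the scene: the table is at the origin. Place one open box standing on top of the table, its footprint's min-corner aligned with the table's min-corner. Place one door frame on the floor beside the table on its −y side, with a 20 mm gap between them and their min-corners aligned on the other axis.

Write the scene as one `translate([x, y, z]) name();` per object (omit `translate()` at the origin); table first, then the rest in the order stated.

table();
translate([0, 0, 758]) open_box();
translate([0, -193, 0]) door_frame();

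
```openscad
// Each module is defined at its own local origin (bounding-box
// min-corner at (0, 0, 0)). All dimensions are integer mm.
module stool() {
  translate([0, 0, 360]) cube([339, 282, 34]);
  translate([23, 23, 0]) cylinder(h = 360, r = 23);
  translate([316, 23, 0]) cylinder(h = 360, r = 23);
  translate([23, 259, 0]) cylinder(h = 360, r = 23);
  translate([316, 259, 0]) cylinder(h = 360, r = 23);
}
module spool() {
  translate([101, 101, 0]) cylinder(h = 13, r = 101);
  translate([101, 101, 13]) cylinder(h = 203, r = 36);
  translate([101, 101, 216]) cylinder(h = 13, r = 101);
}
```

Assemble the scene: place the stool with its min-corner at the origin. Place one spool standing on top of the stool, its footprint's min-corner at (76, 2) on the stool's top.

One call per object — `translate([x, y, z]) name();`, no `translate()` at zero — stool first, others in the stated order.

stool();
translate([76, 2, 394]) spool();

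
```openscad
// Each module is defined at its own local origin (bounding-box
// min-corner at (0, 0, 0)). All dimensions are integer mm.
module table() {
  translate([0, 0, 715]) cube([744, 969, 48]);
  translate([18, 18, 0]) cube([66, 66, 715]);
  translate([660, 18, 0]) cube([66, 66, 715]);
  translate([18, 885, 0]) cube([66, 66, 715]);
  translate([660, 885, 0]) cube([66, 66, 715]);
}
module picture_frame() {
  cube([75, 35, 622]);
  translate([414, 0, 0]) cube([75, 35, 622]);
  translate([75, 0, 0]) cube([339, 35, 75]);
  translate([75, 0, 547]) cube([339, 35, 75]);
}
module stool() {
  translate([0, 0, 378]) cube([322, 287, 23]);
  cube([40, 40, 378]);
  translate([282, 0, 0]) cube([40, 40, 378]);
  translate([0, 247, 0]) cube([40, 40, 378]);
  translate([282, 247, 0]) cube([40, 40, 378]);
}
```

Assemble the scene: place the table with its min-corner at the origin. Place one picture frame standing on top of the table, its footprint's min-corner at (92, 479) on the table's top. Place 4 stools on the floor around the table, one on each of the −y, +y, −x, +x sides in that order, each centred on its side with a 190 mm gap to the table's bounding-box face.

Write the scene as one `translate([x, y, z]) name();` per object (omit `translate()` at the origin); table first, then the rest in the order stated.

table();
translate([92, 479, 763]) picture_frame();
translate([211, -477, 0]) stool();
translate([211, 1159, 0]) stool();
translate([-512, 341, 0]) stool();
translate([934, 341, 0]) stool();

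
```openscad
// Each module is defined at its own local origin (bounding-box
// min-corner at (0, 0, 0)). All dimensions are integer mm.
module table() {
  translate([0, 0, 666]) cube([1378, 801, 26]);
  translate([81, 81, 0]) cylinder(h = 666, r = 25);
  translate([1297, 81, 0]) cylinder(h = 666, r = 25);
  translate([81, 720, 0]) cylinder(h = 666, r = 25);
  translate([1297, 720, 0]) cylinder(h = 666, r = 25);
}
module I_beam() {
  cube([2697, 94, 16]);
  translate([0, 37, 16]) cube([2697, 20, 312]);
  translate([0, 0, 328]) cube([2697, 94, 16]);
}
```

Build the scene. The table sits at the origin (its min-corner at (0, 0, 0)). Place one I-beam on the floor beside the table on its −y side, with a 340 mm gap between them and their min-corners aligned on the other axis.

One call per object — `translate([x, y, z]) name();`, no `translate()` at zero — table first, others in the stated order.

table();
translate([0, -434, 0]) I_beam();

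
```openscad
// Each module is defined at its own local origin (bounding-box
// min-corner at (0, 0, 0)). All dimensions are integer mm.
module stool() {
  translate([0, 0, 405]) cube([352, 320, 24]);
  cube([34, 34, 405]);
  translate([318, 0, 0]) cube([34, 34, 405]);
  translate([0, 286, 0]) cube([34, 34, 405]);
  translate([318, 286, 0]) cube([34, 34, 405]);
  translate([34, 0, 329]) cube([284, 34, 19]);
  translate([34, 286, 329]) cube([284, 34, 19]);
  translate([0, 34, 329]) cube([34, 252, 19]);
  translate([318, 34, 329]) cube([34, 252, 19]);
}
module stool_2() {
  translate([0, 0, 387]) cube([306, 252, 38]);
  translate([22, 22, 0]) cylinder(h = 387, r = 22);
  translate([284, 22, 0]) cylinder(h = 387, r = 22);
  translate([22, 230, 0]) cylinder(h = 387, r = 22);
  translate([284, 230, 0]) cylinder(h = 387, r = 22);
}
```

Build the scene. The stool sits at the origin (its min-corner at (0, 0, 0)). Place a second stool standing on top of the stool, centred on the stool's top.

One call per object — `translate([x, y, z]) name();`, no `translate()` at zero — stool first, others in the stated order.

stool();
translate([23, 34, 429]) stool_2();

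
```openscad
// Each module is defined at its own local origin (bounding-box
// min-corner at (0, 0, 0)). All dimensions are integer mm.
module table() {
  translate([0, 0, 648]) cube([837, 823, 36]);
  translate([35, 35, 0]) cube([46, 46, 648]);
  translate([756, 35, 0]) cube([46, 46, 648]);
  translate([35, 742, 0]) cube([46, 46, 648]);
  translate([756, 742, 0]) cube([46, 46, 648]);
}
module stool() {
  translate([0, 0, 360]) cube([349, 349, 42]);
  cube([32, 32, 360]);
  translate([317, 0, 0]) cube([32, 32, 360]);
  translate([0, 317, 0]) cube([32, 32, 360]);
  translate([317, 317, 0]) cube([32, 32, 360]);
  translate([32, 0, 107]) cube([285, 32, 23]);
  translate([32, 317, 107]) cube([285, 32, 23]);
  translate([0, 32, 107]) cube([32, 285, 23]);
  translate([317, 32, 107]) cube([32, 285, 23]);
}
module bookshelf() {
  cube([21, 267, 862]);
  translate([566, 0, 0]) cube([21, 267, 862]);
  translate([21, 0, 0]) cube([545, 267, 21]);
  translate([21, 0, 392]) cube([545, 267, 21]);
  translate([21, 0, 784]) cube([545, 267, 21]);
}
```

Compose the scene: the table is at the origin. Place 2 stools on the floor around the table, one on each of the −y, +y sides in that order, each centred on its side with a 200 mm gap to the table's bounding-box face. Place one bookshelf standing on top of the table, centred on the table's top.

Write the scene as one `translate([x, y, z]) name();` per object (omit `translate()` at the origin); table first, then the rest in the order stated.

table();
translate([244, -549, 0]) stool();
translate([244, 1023, 0]) stool();
translate([125, 278, 684]) bookshelf();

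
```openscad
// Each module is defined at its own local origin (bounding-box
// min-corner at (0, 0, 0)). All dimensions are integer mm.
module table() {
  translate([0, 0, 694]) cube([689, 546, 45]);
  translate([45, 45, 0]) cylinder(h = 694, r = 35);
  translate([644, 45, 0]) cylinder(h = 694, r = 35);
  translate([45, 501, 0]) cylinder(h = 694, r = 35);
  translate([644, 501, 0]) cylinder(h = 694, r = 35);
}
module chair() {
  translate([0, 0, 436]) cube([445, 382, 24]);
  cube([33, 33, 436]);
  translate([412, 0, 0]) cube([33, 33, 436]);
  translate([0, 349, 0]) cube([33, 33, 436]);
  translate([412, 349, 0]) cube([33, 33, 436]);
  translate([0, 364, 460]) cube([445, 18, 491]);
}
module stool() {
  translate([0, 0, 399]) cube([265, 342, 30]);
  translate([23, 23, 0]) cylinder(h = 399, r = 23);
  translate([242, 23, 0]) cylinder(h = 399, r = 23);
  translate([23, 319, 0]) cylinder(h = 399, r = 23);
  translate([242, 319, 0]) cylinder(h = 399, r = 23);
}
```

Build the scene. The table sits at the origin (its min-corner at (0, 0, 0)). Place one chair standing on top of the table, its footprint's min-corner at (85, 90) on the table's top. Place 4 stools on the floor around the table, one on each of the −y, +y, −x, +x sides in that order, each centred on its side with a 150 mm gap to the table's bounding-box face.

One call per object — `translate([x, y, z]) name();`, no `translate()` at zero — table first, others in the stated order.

table();
translate([85, 90, 739]) chair();
translate([212, -492, 0]) stool();
translate([212, 696, 0]) stool();
translate([-415, 102, 0]) stool();
translate([839, 102, 0]) stool();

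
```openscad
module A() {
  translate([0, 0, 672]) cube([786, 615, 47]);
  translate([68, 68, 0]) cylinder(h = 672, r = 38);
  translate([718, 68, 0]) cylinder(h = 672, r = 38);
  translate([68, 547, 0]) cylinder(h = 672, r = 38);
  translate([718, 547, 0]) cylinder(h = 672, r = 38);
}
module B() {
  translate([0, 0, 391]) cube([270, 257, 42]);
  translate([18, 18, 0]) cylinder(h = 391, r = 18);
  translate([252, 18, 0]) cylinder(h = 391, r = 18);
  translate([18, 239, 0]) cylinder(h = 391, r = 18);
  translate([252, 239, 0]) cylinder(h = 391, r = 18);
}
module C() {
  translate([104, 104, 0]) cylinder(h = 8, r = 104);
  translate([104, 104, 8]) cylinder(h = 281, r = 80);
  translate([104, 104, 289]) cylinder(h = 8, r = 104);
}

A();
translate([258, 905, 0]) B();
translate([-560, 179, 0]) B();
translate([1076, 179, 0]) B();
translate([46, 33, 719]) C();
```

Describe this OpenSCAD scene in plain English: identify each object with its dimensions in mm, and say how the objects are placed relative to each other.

A is a rectangular dining table. The top is 786×615×47 mm with its upper surface at z = 719 mm. It stands on four round legs of 76 mm diameter, each leg's bounding box inset 30 mm from the nearest pair of top edges, running from the floor to the underside of the top.

B is a four-legged stool. The seat is 270×257 mm, 42 mm thick, top at z = 433 mm. It stands on four round legs, each 36 mm in diameter, from z = 0 to the seat underside, each leg's axis is inset half a diameter from the nearest pair of seat edges (so the leg's bounding box is flush with the corner).

C is a spool: two coaxial disc flanges of radius 104 mm and thickness 8 mm, joined by a core cylinder of radius 80 mm and height 281 mm. The lower flange rests on z = 0 and the three cylinders share a vertical axis.

Three stools sit around the table at the +y, −x, +x sides. The spool is on top of the table.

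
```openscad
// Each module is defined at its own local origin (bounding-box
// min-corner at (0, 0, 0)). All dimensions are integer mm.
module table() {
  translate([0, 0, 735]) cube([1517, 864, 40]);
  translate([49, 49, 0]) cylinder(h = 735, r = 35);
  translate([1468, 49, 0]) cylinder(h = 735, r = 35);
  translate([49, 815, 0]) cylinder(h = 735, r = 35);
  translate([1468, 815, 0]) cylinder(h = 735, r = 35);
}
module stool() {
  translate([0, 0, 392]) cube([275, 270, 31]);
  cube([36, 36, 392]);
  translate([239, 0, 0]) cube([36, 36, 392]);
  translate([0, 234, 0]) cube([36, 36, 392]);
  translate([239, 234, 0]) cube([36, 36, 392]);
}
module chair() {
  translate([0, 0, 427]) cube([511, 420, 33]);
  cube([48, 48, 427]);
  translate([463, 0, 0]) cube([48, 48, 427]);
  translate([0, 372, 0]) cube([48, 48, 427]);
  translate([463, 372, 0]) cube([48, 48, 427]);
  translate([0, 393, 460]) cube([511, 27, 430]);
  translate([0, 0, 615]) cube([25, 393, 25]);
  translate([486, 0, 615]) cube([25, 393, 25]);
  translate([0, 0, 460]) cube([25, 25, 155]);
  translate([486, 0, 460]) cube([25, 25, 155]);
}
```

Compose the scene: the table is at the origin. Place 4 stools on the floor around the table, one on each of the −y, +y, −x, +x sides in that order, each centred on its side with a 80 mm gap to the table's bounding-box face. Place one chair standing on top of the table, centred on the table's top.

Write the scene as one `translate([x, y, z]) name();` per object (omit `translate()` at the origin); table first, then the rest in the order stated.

table();
translate([621, -350, 0]) stool();
translate([621, 944, 0]) stool();
translate([-355, 297, 0]) stool();
translate([1597, 297, 0]) stool();
translate([503, 222, 775]) chair();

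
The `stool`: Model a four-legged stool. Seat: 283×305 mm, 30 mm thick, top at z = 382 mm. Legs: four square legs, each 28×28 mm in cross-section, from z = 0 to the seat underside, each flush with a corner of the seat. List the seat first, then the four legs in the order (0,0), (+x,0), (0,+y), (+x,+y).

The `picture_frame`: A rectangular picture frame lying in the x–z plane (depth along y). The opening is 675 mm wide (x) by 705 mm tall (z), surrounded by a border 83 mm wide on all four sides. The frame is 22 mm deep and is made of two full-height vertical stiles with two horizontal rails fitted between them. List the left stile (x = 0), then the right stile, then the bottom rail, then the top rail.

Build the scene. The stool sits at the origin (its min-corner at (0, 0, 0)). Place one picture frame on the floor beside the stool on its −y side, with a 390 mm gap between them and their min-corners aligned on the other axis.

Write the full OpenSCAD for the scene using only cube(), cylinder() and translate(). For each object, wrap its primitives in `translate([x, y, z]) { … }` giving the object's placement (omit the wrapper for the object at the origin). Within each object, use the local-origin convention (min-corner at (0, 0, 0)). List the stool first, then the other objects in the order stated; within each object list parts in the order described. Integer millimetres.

translate([0, 0, 352]) cube([283, 305, 30]);
cube([28, 28, 352]);
translate([255, 0, 0]) cube([28, 28, 352]);
translate([0, 277, 0]) cube([28, 28, 352]);
translate([255, 277, 0]) cube([28, 28, 352]);
translate([0, -412, 0]) {
  cube([83, 22, 871]);
  translate([758, 0, 0]) cube([83, 22, 871]);
  translate([83, 0, 0]) cube([675, 22, 83]);
  translate([83, 0, 788]) cube([675, 22, 83]);
}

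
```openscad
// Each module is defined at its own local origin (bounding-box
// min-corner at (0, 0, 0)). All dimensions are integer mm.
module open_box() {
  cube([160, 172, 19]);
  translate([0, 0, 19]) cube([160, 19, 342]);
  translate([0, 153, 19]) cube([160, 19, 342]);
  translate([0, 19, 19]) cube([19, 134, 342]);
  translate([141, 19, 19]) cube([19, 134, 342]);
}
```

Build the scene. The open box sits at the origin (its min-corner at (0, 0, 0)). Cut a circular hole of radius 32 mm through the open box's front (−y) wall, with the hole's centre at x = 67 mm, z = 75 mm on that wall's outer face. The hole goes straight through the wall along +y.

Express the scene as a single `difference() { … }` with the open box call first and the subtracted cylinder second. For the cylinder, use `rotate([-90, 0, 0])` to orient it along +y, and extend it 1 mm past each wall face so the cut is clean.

difference() {
  open_box();
  translate([67, -1, 75]) rotate([-90, 0, 0]) cylinder(h = 21, r = 32);
}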